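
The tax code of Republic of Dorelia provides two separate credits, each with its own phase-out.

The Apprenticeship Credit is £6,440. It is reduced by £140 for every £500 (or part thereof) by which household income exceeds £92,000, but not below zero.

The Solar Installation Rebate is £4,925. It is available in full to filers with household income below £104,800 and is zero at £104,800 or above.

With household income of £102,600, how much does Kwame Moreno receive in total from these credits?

£8,285

Apprenticeship Credit: income exceeds £92,000 by £10,600, which is 22 full-or-partial £500 increments; reduction = 22 × £140 = £3,080, leaving £3,360.
Solar Installation Rebate: £102,600 is below the £104,800 cutoff, so the full £4,925 applies.
Total: £3,360 + £4,925 = £8,285.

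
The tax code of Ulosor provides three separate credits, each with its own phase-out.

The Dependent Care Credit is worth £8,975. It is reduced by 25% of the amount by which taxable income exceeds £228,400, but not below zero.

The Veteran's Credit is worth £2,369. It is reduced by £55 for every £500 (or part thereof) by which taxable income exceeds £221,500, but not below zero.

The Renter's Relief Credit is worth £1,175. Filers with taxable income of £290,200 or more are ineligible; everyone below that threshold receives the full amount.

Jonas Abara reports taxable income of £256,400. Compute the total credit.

Dependent Care Credit: 25% of the £28,000 excess over £228,400 is £7,000; credit = £8,975 − £7,000 = £1,975.
Veteran's Credit: income exceeds £221,500 by £34,900 → 70 increments × £55 = £3,850 ≥ base, so the credit is £0.
Renter's Relief Credit: £256,400 is below the £290,200 cutoff, so the full £1,175 applies.
Total: £1,975 + £0 + £1,175 = £3,150.

£3,150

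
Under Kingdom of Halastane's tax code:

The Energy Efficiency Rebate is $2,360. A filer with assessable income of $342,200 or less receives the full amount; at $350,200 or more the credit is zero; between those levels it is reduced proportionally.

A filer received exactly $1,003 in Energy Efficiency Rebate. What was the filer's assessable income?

$1,003 is 1,003/2,360 of the full $2,360, so 1,357/2,360 of the $8,000 range has been used: income = $342,200 + $8,000 × 1,357/2,360 = $346,800.

$346,800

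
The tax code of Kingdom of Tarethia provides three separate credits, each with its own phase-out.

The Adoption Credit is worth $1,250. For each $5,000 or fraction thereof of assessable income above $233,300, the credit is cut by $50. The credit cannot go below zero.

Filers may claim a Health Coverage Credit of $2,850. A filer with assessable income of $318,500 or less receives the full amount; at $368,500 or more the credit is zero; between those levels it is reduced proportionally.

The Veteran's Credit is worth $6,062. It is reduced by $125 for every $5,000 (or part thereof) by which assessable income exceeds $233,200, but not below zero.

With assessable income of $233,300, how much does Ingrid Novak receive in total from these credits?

$10,037

Adoption Credit: $233,300 is at or below the $233,300 threshold, so the full $1,250 applies.
Health Coverage Credit: $233,300 is at or below the $318,500 threshold, so the full $2,850 applies.
Veteran's Credit: income exceeds $233,200 by $100, which is 1 full-or-partial $5,000 increment; reduction = 1 × $125 = $125, leaving $5,937.
Total: $1,250 + $2,850 + $5,937 = $10,037.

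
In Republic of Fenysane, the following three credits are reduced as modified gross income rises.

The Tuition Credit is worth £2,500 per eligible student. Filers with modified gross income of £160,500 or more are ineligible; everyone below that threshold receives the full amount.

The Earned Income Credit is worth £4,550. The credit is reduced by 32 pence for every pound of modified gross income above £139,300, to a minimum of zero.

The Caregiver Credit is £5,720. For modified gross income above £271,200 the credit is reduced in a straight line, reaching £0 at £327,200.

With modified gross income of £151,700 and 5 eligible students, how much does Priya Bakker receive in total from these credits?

Tuition Credit: base = 5 × £2,500 = £12,500. £151,700 is below the £160,500 cutoff, so the full £12,500 applies.
Earned Income Credit: 32% of the £12,400 excess over £139,300 is £3,968; credit = £4,550 − £3,968 = £582.
Caregiver Credit: £151,700 is at or below the £271,200 threshold, so the full £5,720 applies.
Total: £12,500 + £582 + £5,720 = £18,802.

£18,802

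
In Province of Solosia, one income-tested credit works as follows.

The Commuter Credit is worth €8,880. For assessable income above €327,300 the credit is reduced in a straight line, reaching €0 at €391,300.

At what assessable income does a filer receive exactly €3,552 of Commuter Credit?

€365,700

€3,552 is 3,552/8,880 of the full €8,880, so 5,328/8,880 of the €64,000 range has been used: income = €327,300 + €64,000 × 5,328/8,880 = €365,700.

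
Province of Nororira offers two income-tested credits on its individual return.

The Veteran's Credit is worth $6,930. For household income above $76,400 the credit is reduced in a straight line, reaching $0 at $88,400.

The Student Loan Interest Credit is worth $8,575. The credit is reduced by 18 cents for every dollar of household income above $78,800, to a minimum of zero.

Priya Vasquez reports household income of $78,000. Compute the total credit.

Veteran's Credit: $78,000 is $1,600 into a $12,000 phase-out range, leaving 10,400/12,000 of the credit: $6,930 × 10,400/12,000 = $6,006.
Student Loan Interest Credit: $78,000 is at or below the $78,800 threshold, so the full $8,575 applies.
Total: $6,006 + $8,575 = $14,581.

$14,581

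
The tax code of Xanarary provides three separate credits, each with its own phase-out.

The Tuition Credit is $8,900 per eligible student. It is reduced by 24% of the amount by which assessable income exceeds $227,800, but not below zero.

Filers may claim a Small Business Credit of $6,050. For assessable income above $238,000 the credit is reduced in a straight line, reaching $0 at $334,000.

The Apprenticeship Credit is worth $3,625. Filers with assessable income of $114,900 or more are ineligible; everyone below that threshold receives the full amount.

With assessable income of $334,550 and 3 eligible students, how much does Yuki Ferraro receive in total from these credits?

Tuition Credit: base = 3 × $8,900 = $26,700. 24% of the $106,750 excess over $227,800 is $25,620; credit = $26,700 − $25,620 = $1,080.
Small Business Credit: $334,550 is at or above $334,000, so the credit is $0.
Apprenticeship Credit: $334,550 meets or exceeds the $114,900 cutoff, so the credit is $0.
Total: $1,080 + $0 + $0 = $1,080.

$1,080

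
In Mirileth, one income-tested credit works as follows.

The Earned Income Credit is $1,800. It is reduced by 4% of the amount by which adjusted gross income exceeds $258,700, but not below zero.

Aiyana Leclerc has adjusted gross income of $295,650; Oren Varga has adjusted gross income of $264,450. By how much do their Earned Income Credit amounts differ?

$1,248

Aiyana ($295,650): Earned Income Credit: 4% of the $36,950 excess over $258,700 is $1,478; credit = $1,800 − $1,478 = $322.
Oren ($264,450): Earned Income Credit: 4% of the $5,750 excess over $258,700 is $230; credit = $1,800 − $230 = $1,570.
Difference: |$322 − $1,570| = $1,248.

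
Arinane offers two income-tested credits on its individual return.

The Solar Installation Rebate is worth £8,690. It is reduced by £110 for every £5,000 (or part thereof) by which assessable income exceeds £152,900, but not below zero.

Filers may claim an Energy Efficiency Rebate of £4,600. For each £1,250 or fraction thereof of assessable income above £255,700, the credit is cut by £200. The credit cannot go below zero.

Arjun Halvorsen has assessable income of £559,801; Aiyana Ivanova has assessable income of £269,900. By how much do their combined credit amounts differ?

£8,250

Arjun (£559,801): Solar Installation Rebate: income exceeds £152,900 by £406,901 → 82 increments × £110 = £9,020 ≥ base, so the credit is £0. Energy Efficiency Rebate: income exceeds £255,700 by £304,101 → 244 increments × £200 = £48,800 ≥ base, so the credit is £0. total £0 + £0 = £0
Aiyana (£269,900): Solar Installation Rebate: income exceeds £152,900 by £117,000, which is 24 full-or-partial £5,000 increments; reduction = 24 × £110 = £2,640, leaving £6,050. Energy Efficiency Rebate: income exceeds £255,700 by £14,200, which is 12 full-or-partial £1,250 increments; reduction = 12 × £200 = £2,400, leaving £2,200. total £6,050 + £2,200 = £8,250
Difference: |£0 − £8,250| = £8,250.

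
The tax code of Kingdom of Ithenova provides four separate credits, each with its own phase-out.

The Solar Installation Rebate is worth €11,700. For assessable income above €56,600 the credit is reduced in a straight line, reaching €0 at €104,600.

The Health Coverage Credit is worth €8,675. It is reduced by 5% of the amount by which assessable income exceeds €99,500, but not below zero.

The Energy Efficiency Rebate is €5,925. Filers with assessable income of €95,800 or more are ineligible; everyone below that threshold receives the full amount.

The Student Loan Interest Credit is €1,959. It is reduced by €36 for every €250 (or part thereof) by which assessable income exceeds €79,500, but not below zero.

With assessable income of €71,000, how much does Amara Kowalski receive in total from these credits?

€24,749

Solar Installation Rebate: €71,000 is €14,400 into a €48,000 phase-out range, leaving 33,600/48,000 of the credit: €11,700 × 33,600/48,000 = €8,190.
Health Coverage Credit: €71,000 is at or below the €99,500 threshold, so the full €8,675 applies.
Energy Efficiency Rebate: €71,000 is below the €95,800 cutoff, so the full €5,925 applies.
Student Loan Interest Credit: €71,000 is at or below the €79,500 threshold, so the full €1,959 applies.
Total: €8,190 + €8,675 + €5,925 + €1,959 = €24,749.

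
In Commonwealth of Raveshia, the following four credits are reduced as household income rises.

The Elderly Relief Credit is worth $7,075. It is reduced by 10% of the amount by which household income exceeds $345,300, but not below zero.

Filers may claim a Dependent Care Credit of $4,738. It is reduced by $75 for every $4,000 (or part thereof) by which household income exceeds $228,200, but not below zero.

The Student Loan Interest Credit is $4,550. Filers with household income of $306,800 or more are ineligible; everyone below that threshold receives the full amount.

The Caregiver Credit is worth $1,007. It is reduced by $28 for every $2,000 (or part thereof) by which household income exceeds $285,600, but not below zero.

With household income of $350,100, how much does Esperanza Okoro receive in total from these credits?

$9,091

Elderly Relief Credit: 10% of the $4,800 excess over $345,300 is $480; credit = $7,075 − $480 = $6,595.
Dependent Care Credit: income exceeds $228,200 by $121,900, which is 31 full-or-partial $4,000 increments; reduction = 31 × $75 = $2,325, leaving $2,413.
Student Loan Interest Credit: $350,100 meets or exceeds the $306,800 cutoff, so the credit is $0.
Caregiver Credit: income exceeds $285,600 by $64,500, which is 33 full-or-partial $2,000 increments; reduction = 33 × $28 = $924, leaving $83.
Total: $6,595 + $2,413 + $0 + $83 = $9,091.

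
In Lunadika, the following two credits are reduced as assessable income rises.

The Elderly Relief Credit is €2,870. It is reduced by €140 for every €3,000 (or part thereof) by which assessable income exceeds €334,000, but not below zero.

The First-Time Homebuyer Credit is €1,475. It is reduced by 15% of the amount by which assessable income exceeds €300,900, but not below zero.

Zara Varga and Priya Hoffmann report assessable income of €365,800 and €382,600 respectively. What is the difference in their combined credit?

Zara (€365,800): Elderly Relief Credit: income exceeds €334,000 by €31,800, which is 11 full-or-partial €3,000 increments; reduction = 11 × €140 = €1,540, leaving €1,330. First-Time Homebuyer Credit: 15% of the €64,900 excess over €300,900 is €9,735 ≥ base, so the credit is €0. total €1,330 + €0 = €1,330
Priya (€382,600): Elderly Relief Credit: income exceeds €334,000 by €48,600, which is 17 full-or-partial €3,000 increments; reduction = 17 × €140 = €2,380, leaving €490. First-Time Homebuyer Credit: 15% of the €81,700 excess over €300,900 is €12,255 ≥ base, so the credit is €0. total €490 + €0 = €490
Difference: |€1,330 − €490| = €840.

€840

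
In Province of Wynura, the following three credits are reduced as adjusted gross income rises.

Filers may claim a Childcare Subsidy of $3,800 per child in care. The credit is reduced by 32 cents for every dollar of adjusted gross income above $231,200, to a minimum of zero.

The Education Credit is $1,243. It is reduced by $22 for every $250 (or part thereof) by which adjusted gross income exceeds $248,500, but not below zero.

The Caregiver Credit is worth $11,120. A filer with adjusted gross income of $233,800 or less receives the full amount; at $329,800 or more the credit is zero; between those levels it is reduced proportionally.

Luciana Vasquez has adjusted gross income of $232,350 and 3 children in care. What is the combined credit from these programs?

Childcare Subsidy: base = 3 × $3,800 = $11,400. 32% of the $1,150 excess over $231,200 is $368; credit = $11,400 − $368 = $11,032.
Education Credit: $232,350 is at or below the $248,500 threshold, so the full $1,243 applies.
Caregiver Credit: $232,350 is at or below the $233,800 threshold, so the full $11,120 applies.
Total: $11,032 + $1,243 + $11,120 = $23,395.

$23,395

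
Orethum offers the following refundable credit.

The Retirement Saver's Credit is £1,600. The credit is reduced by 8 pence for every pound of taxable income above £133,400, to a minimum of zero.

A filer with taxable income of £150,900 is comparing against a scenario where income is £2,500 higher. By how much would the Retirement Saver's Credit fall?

At £150,900 — 8% of the £17,500 excess over £133,400 is £1,400; credit = £1,600 − £1,400 = £200.
At £153,400 — 8% of the £20,000 excess over £133,400 is £1,600 ≥ base, so the credit is £0.
Lost: £200 − £0 = £200.

£200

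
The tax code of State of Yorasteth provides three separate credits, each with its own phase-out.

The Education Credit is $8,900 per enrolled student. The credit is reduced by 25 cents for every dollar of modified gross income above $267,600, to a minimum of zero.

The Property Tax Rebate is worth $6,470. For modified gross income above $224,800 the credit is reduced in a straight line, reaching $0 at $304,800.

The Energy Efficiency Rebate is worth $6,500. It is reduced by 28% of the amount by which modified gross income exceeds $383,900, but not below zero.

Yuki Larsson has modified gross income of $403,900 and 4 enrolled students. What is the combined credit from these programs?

$2,425

Education Credit: base = 4 × $8,900 = $35,600. 25% of the $136,300 excess over $267,600 is $34,075; credit = $35,600 − $34,075 = $1,525.
Property Tax Rebate: $403,900 is at or above $304,800, so the credit is $0.
Energy Efficiency Rebate: 28% of the $20,000 excess over $383,900 is $5,600; credit = $6,500 − $5,600 = $900.
Total: $1,525 + $0 + $900 = $2,425.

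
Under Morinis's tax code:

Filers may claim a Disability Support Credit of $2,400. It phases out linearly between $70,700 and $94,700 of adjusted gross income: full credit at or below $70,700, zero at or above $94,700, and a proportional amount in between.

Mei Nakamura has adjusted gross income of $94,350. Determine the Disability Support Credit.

Disability Support Credit: $94,350 is $23,650 into a $24,000 phase-out range, leaving 350/24,000 of the credit: $2,400 × 350/24,000 = $35.

$35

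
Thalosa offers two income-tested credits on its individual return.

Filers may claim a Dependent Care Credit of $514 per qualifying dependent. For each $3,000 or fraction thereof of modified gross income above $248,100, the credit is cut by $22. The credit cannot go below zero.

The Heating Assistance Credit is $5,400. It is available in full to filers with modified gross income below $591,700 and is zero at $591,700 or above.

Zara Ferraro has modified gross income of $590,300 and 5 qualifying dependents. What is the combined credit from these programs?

$5,440

Dependent Care Credit: base = 5 × $514 = $2,570. income exceeds $248,100 by $342,200, which is 115 full-or-partial $3,000 increments; reduction = 115 × $22 = $2,530, leaving $40.
Heating Assistance Credit: $590,300 is below the $591,700 cutoff, so the full $5,400 applies.
Total: $40 + $5,400 = $5,440.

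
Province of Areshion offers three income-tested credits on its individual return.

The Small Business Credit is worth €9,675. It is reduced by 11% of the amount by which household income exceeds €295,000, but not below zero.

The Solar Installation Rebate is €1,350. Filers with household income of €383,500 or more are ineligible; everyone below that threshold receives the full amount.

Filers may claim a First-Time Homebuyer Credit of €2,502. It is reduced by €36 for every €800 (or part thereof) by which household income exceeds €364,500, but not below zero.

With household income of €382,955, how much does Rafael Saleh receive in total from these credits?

€2,988

Small Business Credit: 11% of the €87,955 excess over €295,000 is €9,675.05 ≥ base, so the credit is €0.
Solar Installation Rebate: €382,955 is below the €383,500 cutoff, so the full €1,350 applies.
First-Time Homebuyer Credit: income exceeds €364,500 by €18,455, which is 24 full-or-partial €800 increments; reduction = 24 × €36 = €864, leaving €1,638.
Total: €0 + €1,350 + €1,638 = €2,988.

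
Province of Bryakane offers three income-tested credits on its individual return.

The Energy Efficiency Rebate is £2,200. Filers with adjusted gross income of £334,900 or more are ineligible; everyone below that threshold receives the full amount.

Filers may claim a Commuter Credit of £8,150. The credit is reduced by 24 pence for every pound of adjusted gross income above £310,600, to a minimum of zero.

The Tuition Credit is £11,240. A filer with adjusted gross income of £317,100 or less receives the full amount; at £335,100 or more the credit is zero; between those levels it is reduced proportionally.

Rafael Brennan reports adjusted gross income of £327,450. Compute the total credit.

Energy Efficiency Rebate: £327,450 is below the £334,900 cutoff, so the full £2,200 applies.
Commuter Credit: 24% of the £16,850 excess over £310,600 is £4,044; credit = £8,150 − £4,044 = £4,106.
Tuition Credit: £327,450 is £10,350 into a £18,000 phase-out range, leaving 7,650/18,000 of the credit: £11,240 × 7,650/18,000 = £4,777.
Total: £2,200 + £4,106 + £4,777 = £11,083.

£11,083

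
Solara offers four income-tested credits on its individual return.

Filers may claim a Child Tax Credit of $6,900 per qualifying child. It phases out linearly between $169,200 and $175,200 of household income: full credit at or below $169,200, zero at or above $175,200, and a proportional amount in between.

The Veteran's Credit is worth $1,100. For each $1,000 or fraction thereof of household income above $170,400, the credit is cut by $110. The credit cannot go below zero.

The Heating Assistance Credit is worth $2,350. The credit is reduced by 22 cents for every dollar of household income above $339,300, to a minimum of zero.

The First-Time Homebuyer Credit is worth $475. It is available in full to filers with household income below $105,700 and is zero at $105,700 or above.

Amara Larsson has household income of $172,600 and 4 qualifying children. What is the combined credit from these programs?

$15,080

Child Tax Credit: base = 4 × $6,900 = $27,600. $172,600 is $3,400 into a $6,000 phase-out range, leaving 2,600/6,000 of the credit: $27,600 × 2,600/6,000 = $11,960.
Veteran's Credit: income exceeds $170,400 by $2,200, which is 3 full-or-partial $1,000 increments; reduction = 3 × $110 = $330, leaving $770.
Heating Assistance Credit: $172,600 is at or below the $339,300 threshold, so the full $2,350 applies.
First-Time Homebuyer Credit: $172,600 meets or exceeds the $105,700 cutoff, so the credit is $0.
Total: $11,960 + $770 + $2,350 + $0 = $15,080.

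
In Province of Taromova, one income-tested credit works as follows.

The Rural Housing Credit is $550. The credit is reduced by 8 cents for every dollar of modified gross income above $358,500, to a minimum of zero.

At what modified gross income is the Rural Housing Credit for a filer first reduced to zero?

$365,375

The credit falls by 8% of each dollar above $358,500, so it reaches zero when the excess is $550 / 8% = $6,875: income = $358,500 + $6,875 = $365,375.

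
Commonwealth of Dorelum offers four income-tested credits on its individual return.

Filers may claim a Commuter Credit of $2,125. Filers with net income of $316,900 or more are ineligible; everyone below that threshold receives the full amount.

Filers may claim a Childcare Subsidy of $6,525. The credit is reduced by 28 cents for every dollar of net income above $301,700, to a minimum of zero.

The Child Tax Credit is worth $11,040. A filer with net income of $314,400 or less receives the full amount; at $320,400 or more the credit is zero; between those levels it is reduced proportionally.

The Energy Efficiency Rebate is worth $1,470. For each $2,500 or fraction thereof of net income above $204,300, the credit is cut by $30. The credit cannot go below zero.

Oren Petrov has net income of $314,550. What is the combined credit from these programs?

Commuter Credit: $314,550 is below the $316,900 cutoff, so the full $2,125 applies.
Childcare Subsidy: 28% of the $12,850 excess over $301,700 is $3,598; credit = $6,525 − $3,598 = $2,927.
Child Tax Credit: $314,550 is $150 into a $6,000 phase-out range, leaving 5,850/6,000 of the credit: $11,040 × 5,850/6,000 = $10,764.
Energy Efficiency Rebate: income exceeds $204,300 by $110,250, which is 45 full-or-partial $2,500 increments; reduction = 45 × $30 = $1,350, leaving $120.
Total: $2,125 + $2,927 + $10,764 + $120 = $15,936.

$15,936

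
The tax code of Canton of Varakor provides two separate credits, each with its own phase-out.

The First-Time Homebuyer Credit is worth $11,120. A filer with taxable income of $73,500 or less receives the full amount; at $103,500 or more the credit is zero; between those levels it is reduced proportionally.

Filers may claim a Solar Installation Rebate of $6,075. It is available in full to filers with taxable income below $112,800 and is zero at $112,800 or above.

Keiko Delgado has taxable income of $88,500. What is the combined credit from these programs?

$11,635

First-Time Homebuyer Credit: $88,500 is $15,000 into a $30,000 phase-out range, leaving 15,000/30,000 of the credit: $11,120 × 15,000/30,000 = $5,560.
Solar Installation Rebate: $88,500 is below the $112,800 cutoff, so the full $6,075 applies.
Total: $5,560 + $6,075 = $11,635.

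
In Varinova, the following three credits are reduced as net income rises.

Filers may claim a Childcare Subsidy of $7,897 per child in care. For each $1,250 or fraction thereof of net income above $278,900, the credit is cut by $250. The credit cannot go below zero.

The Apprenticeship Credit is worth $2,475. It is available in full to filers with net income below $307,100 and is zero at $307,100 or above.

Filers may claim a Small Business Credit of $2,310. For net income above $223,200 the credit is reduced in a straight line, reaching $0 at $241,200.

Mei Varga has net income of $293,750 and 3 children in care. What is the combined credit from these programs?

$23,166

Childcare Subsidy: base = 3 × $7,897 = $23,691. income exceeds $278,900 by $14,850, which is 12 full-or-partial $1,250 increments; reduction = 12 × $250 = $3,000, leaving $20,691.
Apprenticeship Credit: $293,750 is below the $307,100 cutoff, so the full $2,475 applies.
Small Business Credit: $293,750 is at or above $241,200, so the credit is $0.
Total: $20,691 + $2,475 + $0 = $23,166.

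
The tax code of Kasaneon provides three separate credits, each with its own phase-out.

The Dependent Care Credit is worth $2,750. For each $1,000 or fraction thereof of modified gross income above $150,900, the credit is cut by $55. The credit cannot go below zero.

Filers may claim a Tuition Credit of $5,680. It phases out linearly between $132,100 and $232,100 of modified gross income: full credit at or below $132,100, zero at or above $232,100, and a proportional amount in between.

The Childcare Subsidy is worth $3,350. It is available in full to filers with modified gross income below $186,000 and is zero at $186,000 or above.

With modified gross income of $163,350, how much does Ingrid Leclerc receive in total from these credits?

$9,290

Dependent Care Credit: income exceeds $150,900 by $12,450, which is 13 full-or-partial $1,000 increments; reduction = 13 × $55 = $715, leaving $2,035.
Tuition Credit: $163,350 is $31,250 into a $100,000 phase-out range, leaving 68,750/100,000 of the credit: $5,680 × 68,750/100,000 = $3,905.
Childcare Subsidy: $163,350 is below the $186,000 cutoff, so the full $3,350 applies.
Total: $2,035 + $3,905 + $3,350 = $9,290.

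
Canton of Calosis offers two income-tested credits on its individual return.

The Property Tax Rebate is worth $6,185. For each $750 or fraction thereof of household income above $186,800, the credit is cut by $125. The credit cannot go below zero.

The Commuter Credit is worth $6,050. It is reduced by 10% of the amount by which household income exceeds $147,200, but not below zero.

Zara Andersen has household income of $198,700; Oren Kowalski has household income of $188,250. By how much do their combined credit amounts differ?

Zara ($198,700): Property Tax Rebate: income exceeds $186,800 by $11,900, which is 16 full-or-partial $750 increments; reduction = 16 × $125 = $2,000, leaving $4,185. Commuter Credit: 10% of the $51,500 excess over $147,200 is $5,150; credit = $6,050 − $5,150 = $900. total $4,185 + $900 = $5,085
Oren ($188,250): Property Tax Rebate: income exceeds $186,800 by $1,450, which is 2 full-or-partial $750 increments; reduction = 2 × $125 = $250, leaving $5,935. Commuter Credit: 10% of the $41,050 excess over $147,200 is $4,105; credit = $6,050 − $4,105 = $1,945. total $5,935 + $1,945 = $7,880
Difference: |$5,085 − $7,880| = $2,795.

$2,795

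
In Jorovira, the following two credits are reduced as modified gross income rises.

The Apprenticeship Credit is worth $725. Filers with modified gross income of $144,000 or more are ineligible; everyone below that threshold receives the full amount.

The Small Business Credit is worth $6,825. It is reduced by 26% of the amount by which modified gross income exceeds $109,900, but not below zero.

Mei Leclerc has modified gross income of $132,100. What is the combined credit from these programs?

Apprenticeship Credit: $132,100 is below the $144,000 cutoff, so the full $725 applies.
Small Business Credit: 26% of the $22,200 excess over $109,900 is $5,772; credit = $6,825 − $5,772 = $1,053.
Total: $725 + $1,053 = $1,778.

$1,778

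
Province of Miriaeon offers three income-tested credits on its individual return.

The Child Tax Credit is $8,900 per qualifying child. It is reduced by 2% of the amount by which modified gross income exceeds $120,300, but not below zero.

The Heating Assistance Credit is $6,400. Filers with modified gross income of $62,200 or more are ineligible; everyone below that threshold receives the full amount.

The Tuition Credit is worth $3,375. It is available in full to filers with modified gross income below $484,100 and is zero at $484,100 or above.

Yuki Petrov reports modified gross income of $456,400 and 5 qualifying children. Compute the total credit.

Child Tax Credit: base = 5 × $8,900 = $44,500. 2% of the $336,100 excess over $120,300 is $6,722; credit = $44,500 − $6,722 = $37,778.
Heating Assistance Credit: $456,400 meets or exceeds the $62,200 cutoff, so the credit is $0.
Tuition Credit: $456,400 is below the $484,100 cutoff, so the full $3,375 applies.
Total: $37,778 + $0 + $3,375 = $41,153.

$41,153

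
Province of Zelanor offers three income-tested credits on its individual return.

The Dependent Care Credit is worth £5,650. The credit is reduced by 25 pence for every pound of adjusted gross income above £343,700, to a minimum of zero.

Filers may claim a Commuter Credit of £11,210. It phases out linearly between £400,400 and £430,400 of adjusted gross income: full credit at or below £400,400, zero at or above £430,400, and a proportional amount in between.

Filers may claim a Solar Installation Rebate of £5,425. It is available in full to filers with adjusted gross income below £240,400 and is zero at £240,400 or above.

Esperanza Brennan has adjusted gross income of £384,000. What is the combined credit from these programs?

£11,210

Dependent Care Credit: 25% of the £40,300 excess over £343,700 is £10,075 ≥ base, so the credit is £0.
Commuter Credit: £384,000 is at or below the £400,400 threshold, so the full £11,210 applies.
Solar Installation Rebate: £384,000 meets or exceeds the £240,400 cutoff, so the credit is £0.
Total: £0 + £11,210 + £0 = £11,210.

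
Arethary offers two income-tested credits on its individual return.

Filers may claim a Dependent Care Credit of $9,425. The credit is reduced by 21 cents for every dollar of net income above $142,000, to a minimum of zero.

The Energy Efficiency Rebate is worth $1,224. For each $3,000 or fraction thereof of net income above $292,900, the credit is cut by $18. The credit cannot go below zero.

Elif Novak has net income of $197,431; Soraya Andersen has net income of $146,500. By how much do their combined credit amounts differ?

$8,480

Elif ($197,431): Dependent Care Credit: 21% of the $55,431 excess over $142,000 is $11,640.51 ≥ base, so the credit is $0. Energy Efficiency Rebate: $197,431 is at or below the $292,900 threshold, so the full $1,224 applies. total $0 + $1,224 = $1,224
Soraya ($146,500): Dependent Care Credit: 21% of the $4,500 excess over $142,000 is $945; credit = $9,425 − $945 = $8,480. Energy Efficiency Rebate: $146,500 is at or below the $292,900 threshold, so the full $1,224 applies. total $8,480 + $1,224 = $9,704
Difference: |$1,224 − $9,704| = $8,480.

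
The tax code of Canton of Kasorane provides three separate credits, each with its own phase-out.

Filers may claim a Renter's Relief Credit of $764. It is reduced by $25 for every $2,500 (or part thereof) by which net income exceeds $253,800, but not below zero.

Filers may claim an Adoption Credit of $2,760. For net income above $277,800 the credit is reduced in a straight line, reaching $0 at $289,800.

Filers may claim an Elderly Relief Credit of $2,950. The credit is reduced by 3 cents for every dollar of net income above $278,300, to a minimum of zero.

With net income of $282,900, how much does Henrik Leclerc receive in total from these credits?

$4,863

Renter's Relief Credit: income exceeds $253,800 by $29,100, which is 12 full-or-partial $2,500 increments; reduction = 12 × $25 = $300, leaving $464.
Adoption Credit: $282,900 is $5,100 into a $12,000 phase-out range, leaving 6,900/12,000 of the credit: $2,760 × 6,900/12,000 = $1,587.
Elderly Relief Credit: 3% of the $4,600 excess over $278,300 is $138; credit = $2,950 − $138 = $2,812.
Total: $464 + $1,587 + $2,812 = $4,863.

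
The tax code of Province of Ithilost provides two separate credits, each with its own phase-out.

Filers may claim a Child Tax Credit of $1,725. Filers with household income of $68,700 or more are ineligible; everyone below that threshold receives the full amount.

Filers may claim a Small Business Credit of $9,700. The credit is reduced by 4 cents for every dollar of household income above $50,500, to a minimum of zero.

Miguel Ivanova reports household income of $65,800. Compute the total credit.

Child Tax Credit: $65,800 is below the $68,700 cutoff, so the full $1,725 applies.
Small Business Credit: 4% of the $15,300 excess over $50,500 is $612; credit = $9,700 − $612 = $9,088.
Total: $1,725 + $9,088 = $10,813.

$10,813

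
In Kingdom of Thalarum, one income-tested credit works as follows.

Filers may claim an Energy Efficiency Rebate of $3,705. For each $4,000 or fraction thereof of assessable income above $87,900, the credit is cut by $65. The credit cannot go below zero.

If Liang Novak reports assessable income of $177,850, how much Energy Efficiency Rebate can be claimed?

$2,210

Energy Efficiency Rebate: income exceeds $87,900 by $89,950, which is 23 full-or-partial $4,000 increments; reduction = 23 × $65 = $1,495, leaving $2,210.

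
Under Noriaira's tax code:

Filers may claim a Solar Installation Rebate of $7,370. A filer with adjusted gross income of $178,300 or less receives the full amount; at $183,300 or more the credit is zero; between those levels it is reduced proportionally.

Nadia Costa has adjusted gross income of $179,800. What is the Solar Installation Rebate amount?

$5,159

Solar Installation Rebate: $179,800 is $1,500 into a $5,000 phase-out range, leaving 3,500/5,000 of the credit: $7,370 × 3,500/5,000 = $5,159.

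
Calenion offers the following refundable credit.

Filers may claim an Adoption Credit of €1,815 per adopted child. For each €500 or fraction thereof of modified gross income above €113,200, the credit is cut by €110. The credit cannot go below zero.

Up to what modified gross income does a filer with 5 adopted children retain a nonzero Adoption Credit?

€154,200

Full credit = 5 × €1,815 = €9,075.
After 82 increments the reduction is 82 × €110 = €9,020, leaving €55; one more increment wipes it out. Increment 82 ends at excess 82 × €500 = €41,000, so the highest qualifying income is €113,200 + €41,000 = €154,200.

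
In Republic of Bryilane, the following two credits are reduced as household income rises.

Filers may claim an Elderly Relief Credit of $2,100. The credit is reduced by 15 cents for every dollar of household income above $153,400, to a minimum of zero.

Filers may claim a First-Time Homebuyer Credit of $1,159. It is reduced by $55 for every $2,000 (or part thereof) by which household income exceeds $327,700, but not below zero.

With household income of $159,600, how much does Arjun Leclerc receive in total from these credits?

$2,329

Elderly Relief Credit: 15% of the $6,200 excess over $153,400 is $930; credit = $2,100 − $930 = $1,170.
First-Time Homebuyer Credit: $159,600 is at or below the $327,700 threshold, so the full $1,159 applies.
Total: $1,170 + $1,159 = $2,329.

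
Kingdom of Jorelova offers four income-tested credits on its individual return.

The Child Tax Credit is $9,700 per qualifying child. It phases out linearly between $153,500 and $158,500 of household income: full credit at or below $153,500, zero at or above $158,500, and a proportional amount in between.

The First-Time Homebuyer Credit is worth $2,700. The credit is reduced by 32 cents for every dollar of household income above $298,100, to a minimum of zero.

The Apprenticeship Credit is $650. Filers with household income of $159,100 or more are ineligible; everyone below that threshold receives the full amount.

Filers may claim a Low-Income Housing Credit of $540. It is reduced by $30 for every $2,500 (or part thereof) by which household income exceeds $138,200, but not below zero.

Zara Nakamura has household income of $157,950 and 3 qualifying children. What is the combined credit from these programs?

Child Tax Credit: base = 3 × $9,700 = $29,100. $157,950 is $4,450 into a $5,000 phase-out range, leaving 550/5,000 of the credit: $29,100 × 550/5,000 = $3,201.
First-Time Homebuyer Credit: $157,950 is at or below the $298,100 threshold, so the full $2,700 applies.
Apprenticeship Credit: $157,950 is below the $159,100 cutoff, so the full $650 applies.
Low-Income Housing Credit: income exceeds $138,200 by $19,750, which is 8 full-or-partial $2,500 increments; reduction = 8 × $30 = $240, leaving $300.
Total: $3,201 + $2,700 + $650 + $300 = $6,851.

$6,851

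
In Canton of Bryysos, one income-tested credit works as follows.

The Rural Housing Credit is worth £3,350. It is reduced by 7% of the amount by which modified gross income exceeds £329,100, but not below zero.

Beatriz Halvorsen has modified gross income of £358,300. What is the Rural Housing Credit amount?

Rural Housing Credit: 7% of the £29,200 excess over £329,100 is £2,044; credit = £3,350 − £2,044 = £1,306.

£1,306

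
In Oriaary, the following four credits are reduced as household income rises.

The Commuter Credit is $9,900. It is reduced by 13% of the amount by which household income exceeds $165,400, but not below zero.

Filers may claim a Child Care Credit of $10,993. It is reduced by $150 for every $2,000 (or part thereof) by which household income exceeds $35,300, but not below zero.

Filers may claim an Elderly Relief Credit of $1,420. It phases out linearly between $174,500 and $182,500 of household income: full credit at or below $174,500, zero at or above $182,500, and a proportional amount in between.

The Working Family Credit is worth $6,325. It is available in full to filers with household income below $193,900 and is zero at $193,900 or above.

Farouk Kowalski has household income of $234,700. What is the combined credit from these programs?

Commuter Credit: 13% of the $69,300 excess over $165,400 is $9,009; credit = $9,900 − $9,009 = $891.
Child Care Credit: income exceeds $35,300 by $199,400 → 100 increments × $150 = $15,000 ≥ base, so the credit is $0.
Elderly Relief Credit: $234,700 is at or above $182,500, so the credit is $0.
Working Family Credit: $234,700 meets or exceeds the $193,900 cutoff, so the credit is $0.
Total: $891 + $0 + $0 + $0 = $891.

$891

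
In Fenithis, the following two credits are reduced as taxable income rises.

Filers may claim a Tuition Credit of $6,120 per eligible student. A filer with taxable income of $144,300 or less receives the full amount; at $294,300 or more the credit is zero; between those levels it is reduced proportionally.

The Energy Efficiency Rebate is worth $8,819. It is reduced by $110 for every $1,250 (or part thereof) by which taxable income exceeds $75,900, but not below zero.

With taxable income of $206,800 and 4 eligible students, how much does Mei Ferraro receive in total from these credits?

Tuition Credit: base = 4 × $6,120 = $24,480. $206,800 is $62,500 into a $150,000 phase-out range, leaving 87,500/150,000 of the credit: $24,480 × 87,500/150,000 = $14,280.
Energy Efficiency Rebate: income exceeds $75,900 by $130,900 → 105 increments × $110 = $11,550 ≥ base, so the credit is $0.
Total: $14,280 + $0 = $14,280.

$14,280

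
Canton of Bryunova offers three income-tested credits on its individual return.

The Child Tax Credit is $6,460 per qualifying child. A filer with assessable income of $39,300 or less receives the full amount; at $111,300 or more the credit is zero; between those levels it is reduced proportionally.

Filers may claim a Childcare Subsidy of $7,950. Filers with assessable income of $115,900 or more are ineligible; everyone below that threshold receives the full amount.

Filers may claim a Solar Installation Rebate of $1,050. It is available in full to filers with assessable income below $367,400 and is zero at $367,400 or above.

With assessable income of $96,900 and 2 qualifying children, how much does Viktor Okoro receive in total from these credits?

Child Tax Credit: base = 2 × $6,460 = $12,920. $96,900 is $57,600 into a $72,000 phase-out range, leaving 14,400/72,000 of the credit: $12,920 × 14,400/72,000 = $2,584.
Childcare Subsidy: $96,900 is below the $115,900 cutoff, so the full $7,950 applies.
Solar Installation Rebate: $96,900 is below the $367,400 cutoff, so the full $1,050 applies.
Total: $2,584 + $7,950 + $1,050 = $11,584.

$11,584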